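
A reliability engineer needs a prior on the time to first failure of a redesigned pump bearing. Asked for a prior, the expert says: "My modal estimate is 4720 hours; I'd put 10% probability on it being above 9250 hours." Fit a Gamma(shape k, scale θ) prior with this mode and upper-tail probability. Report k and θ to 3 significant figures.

k ≈ 5.23, θ ≈ 1120

Gamma(k,θ) with k>1 has mode (k−1)θ, so θ = 4720/(k−1).
Need P(X < 9250) = 0.9 with θ tied to k this way. Start at k = 2, θ = 4720: P(X<9250) ≈ 0.583.
Too low — raise k to concentrate. Iterating converges to k ≈ 5.23.
Then θ = 4720/(5.23−1) ≈ 1120.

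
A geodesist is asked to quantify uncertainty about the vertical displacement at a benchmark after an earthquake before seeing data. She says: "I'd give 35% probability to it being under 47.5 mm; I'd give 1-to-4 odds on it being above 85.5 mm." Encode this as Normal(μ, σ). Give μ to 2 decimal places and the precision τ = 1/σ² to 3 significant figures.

The p-quantile of Normal(μ,σ) is μ + z_p·σ, with z_{0.35} = -0.3853 and z_{0.8} = 0.8416.
Eliminate σ: μ = (z₂·x₁ − z₁·x₂)/(z₂ − z₁) = (0.8416·47.5 − (-0.3853)·85.5)/1.227 = 59.43.
Then σ = (x₂ − x₁)/(z₂ − z₁) = (85.5 − 47.5)/1.227 = 30.97.
Precision τ = 1/σ² = 1/30.97² = 0.00104.

μ = 59.43, τ = 0.00104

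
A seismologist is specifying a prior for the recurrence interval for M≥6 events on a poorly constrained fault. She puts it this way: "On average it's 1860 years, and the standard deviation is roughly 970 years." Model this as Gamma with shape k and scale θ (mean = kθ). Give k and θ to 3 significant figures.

k ≈ 3.68, θ ≈ 506

For Gamma(k, scale θ): mean = kθ, variance = kθ², so CV = 1/√k.
CV = SD/mean = 970/1860 = 0.5215, hence k = 1/CV² = 3.68.
Then θ = mean/k = 1860/3.68 = 506.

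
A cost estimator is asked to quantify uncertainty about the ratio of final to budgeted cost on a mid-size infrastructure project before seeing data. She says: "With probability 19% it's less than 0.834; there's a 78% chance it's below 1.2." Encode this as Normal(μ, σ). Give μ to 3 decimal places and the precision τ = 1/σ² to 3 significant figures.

For Normal(μ,σ), the p-quantile is μ + z_p·σ. Here z_{0.19} = -0.8779, z_{0.78} = 0.7722.
So 0.834 = μ − 0.8779σ and 1.2 = μ + 0.7722σ.
Subtracting: σ = (1.2 − 0.834)/(0.7722 − (-0.8779)) = 0.222.
Then μ = 0.834 − (-0.8779)·0.222 = 1.029.
Precision τ = 1/σ² = 1/0.2218² = 20.3.

μ = 1.029, τ = 20.3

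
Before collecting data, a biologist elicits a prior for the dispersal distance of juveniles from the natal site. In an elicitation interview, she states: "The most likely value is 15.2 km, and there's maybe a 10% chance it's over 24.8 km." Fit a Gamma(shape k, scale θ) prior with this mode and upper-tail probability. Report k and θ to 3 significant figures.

k ≈ 8.86, θ ≈ 1.93

Gamma(k,θ) with k>1 has mode (k−1)θ, so θ = 15.2/(k−1).
Need P(X < 24.8) = 0.9 with θ tied to k this way. Start at k = 2, θ = 15.2: P(X<24.8) ≈ 0.485.
Too low — raise k to concentrate. Iterating converges to k ≈ 8.86.
Then θ = 15.2/(8.86−1) ≈ 1.93.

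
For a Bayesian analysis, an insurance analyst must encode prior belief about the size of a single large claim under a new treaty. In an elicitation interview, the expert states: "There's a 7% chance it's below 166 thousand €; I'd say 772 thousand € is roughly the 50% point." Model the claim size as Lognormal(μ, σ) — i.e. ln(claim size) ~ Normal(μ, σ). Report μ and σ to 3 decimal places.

μ ≈ 6.649, σ ≈ 1.041

If T ~ Lognormal(μ,σ) then ln T ~ Normal(μ,σ), so the p-quantile of ln T is μ + z_p·σ.
ln(166) = 5.112 and ln(772) = 6.649; z_{0.07} = -1.476, z_{0.5} = 0.
σ = (6.649 − 5.112)/(0 − (-1.476)) = 1.041.
μ = 5.112 − (-1.476)·1.041 = 6.649.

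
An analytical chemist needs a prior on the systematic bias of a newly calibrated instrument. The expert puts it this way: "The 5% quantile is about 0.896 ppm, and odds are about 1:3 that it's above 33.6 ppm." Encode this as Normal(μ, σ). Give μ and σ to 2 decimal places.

The p-quantile of Normal(μ,σ) is μ + z_p·σ, with z_{0.05} = -1.645 and z_{0.75} = 0.6745.
Eliminate σ: μ = (z₂·x₁ − z₁·x₂)/(z₂ − z₁) = (0.6745·0.896 − (-1.645)·33.6)/2.319 = 24.09.
Then σ = (x₂ − x₁)/(z₂ − z₁) = (33.6 − 0.896)/2.319 = 14.10.

μ = 24.09, σ = 14.10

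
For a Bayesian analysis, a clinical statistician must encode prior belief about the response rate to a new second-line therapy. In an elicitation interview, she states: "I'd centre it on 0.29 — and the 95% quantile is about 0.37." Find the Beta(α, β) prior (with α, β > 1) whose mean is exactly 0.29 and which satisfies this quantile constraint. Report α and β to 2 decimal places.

α ≈ 26.66, β ≈ 65.28

With mean 0.29 fixed, write α = 0.29s, β = 0.71s where s = α+β.
Need P(θ < 0.37) = 0.95 under Beta(0.29s, 0.71s). Normal approximation: (q−m)/√(m(1−m)/s) ≈ z_{0.95} = 1.64, so s ≈ 0.29·0.71·(1.64)²/(0.37−0.29)² = 87.0.
At s = 87.0: P(θ<0.37) ≈ 0.945. Adjusting to match 0.95 gives s ≈ 91.95.
So α = 0.29·91.95 ≈ 26.66, β = 0.71·91.95 ≈ 65.28.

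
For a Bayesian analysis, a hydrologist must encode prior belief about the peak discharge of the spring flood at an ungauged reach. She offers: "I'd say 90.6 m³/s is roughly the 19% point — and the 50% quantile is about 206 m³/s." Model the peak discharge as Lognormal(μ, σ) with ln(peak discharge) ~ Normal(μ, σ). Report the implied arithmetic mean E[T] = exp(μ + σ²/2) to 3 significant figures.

If T ~ Lognormal(μ,σ) then ln T ~ Normal(μ,σ), so the p-quantile of ln T is μ + z_p·σ.
ln(90.6) = 4.506 and ln(206) = 5.328; z_{0.19} = -0.8779, z_{0.5} = 0.
σ = (5.328 − 4.506)/(0 − (-0.8779)) = 0.936.
μ = 4.506 − (-0.8779)·0.936 = 5.328.
E[T] = exp(μ + σ²/2) = exp(5.328 + 0.4377) = 319 m³/s.

E[T] ≈ 319 m³/s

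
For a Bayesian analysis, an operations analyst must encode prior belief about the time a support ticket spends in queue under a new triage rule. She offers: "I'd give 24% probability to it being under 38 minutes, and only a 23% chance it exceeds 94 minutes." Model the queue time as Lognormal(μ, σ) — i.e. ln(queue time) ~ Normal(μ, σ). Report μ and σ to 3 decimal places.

If T ~ Lognormal(μ,σ) then ln T ~ Normal(μ,σ), so the p-quantile of ln T is μ + z_p·σ.
ln(38) = 3.638 and ln(94) = 4.543; z_{0.24} = -0.7063, z_{0.77} = 0.7388.
σ = (4.543 − 3.638)/(0.7388 − (-0.7063)) = 0.627.
μ = 3.638 − (-0.7063)·0.627 = 4.080.

μ ≈ 4.080, σ ≈ 0.627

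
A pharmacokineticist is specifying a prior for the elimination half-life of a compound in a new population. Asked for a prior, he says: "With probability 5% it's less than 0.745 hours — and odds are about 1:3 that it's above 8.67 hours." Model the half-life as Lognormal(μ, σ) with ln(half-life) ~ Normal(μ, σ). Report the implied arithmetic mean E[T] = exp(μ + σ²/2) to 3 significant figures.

E[T] ≈ 7.43 hours

If T ~ Lognormal(μ,σ) then ln T ~ Normal(μ,σ), so the p-quantile of ln T is μ + z_p·σ.
ln(0.745) = -0.2944 and ln(8.67) = 2.16; z_{0.05} = -1.645, z_{0.75} = 0.6745.
σ = (2.16 − -0.2944)/(0.6745 − (-1.645)) = 1.058.
μ = -0.2944 − (-1.645)·1.058 = 1.446.
E[T] = exp(μ + σ²/2) = exp(1.446 + 0.5599) = 7.43 hours.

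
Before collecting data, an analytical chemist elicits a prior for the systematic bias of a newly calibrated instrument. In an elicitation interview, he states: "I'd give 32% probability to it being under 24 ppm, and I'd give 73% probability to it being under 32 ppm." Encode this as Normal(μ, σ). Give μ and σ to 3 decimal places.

μ = 27.463, σ = 7.404

For Normal(μ,σ), the p-quantile is μ + z_p·σ. Here z_{0.32} = -0.4677, z_{0.73} = 0.6128.
So 24 = μ − 0.4677σ and 32 = μ + 0.6128σ.
Subtracting: σ = (32 − 24)/(0.6128 − (-0.4677)) = 7.404.
Then μ = 24 − (-0.4677)·7.404 = 27.463.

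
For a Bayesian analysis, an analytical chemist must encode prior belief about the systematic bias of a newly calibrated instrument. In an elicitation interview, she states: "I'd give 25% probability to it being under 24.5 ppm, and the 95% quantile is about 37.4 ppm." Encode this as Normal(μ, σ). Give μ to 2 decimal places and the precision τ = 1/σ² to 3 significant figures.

The p-quantile of Normal(μ,σ) is μ + z_p·σ, with z_{0.25} = -0.6745 and z_{0.95} = 1.645.
Eliminate σ: μ = (z₂·x₁ − z₁·x₂)/(z₂ − z₁) = (1.645·24.5 − (-0.6745)·37.4)/2.319 = 28.25.
Then σ = (x₂ − x₁)/(z₂ − z₁) = (37.4 − 24.5)/2.319 = 5.56.
Precision τ = 1/σ² = 1/5.562² = 0.0323.

μ = 28.25, τ = 0.0323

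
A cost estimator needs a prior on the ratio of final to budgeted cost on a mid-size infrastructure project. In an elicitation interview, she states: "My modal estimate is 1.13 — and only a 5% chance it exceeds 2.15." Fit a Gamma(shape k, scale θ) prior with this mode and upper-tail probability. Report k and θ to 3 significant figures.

k ≈ 7.72, θ ≈ 0.168

Gamma(k,θ) with k>1 has mode (k−1)θ, so θ = 1.13/(k−1).
Need P(X < 2.15) = 0.95 with θ tied to k this way. Start at k = 2, θ = 1.13: P(X<2.15) ≈ 0.567.
Too low — raise k to concentrate. Iterating converges to k ≈ 7.72.
Then θ = 1.13/(7.72−1) ≈ 0.168.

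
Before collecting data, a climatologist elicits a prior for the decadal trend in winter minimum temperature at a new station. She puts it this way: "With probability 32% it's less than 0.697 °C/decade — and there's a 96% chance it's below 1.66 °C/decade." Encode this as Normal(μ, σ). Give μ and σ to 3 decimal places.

The p-quantile of Normal(μ,σ) is μ + z_p·σ, with z_{0.32} = -0.4677 and z_{0.96} = 1.751.
Eliminate σ: μ = (z₂·x₁ − z₁·x₂)/(z₂ − z₁) = (1.751·0.697 − (-0.4677)·1.66)/2.218 = 0.900.
Then σ = (x₂ − x₁)/(z₂ − z₁) = (1.66 − 0.697)/2.218 = 0.434.

μ = 0.900, σ = 0.434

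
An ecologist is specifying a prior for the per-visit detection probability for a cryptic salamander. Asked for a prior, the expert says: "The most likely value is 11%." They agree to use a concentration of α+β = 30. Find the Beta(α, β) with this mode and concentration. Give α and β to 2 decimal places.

α = 4.08, β = 25.92

For α,β > 1 the Beta mode is (α−1)/(α+β−2). With α+β = 30, the mode is (α−1)/28.
Set (α−1)/28 = 0.11 → α = 1 + 0.11·28 = 4.08.
β = 30 − α = 25.92.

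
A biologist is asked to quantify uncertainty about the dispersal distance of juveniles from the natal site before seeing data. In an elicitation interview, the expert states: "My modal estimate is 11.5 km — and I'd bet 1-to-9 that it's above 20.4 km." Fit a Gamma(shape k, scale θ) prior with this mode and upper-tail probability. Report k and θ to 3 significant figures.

k ≈ 6.79, θ ≈ 1.99

Gamma(k,θ) with k>1 has mode (k−1)θ, so θ = 11.5/(k−1).
Need P(X < 20.4) = 0.9 with θ tied to k this way. Start at k = 2, θ = 11.5: P(X<20.4) ≈ 0.529.
Too low — raise k to concentrate. Iterating converges to k ≈ 6.79.
Then θ = 11.5/(6.79−1) ≈ 1.99.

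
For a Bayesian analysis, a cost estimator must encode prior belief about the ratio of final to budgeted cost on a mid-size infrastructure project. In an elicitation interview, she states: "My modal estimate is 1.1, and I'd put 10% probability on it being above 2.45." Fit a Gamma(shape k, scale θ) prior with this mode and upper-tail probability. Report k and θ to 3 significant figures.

k ≈ 4, θ ≈ 0.367

Gamma(k,θ) with k>1 has mode (k−1)θ, so θ = 1.1/(k−1).
Need P(X < 2.45) = 0.9 with θ tied to k this way. Start at k = 2, θ = 1.1: P(X<2.45) ≈ 0.652.
Too low — raise k to concentrate. Iterating converges to k ≈ 4.
Then θ = 1.1/(4−1) ≈ 0.367.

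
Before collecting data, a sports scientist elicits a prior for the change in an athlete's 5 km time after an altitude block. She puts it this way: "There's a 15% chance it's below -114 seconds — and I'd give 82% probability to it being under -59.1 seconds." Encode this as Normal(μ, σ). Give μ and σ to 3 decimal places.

The p-quantile of Normal(μ,σ) is μ + z_p·σ, with z_{0.15} = -1.036 and z_{0.82} = 0.9154.
Eliminate σ: μ = (z₂·x₁ − z₁·x₂)/(z₂ − z₁) = (0.9154·-114 − (-1.036)·-59.1)/1.952 = -84.847.
Then σ = (x₂ − x₁)/(z₂ − z₁) = (-59.1 − -114)/1.952 = 28.128.

μ = -84.847, σ = 28.128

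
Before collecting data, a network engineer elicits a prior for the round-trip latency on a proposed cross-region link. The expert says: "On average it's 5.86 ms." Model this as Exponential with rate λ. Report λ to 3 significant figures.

λ ≈ 0.171

Exponential mean = 1/λ, so λ = 1/5.86 = 0.171.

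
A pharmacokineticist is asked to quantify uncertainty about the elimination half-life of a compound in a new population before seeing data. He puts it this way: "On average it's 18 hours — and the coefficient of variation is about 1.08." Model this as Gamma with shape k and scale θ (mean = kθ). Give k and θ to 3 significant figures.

For Gamma(k, scale θ): mean = kθ, variance = kθ², so CV = 1/√k.
CV = 1.08, hence k = 1/CV² = 0.857.
Then θ = mean/k = 18/0.857 = 21.

k ≈ 0.857, θ ≈ 21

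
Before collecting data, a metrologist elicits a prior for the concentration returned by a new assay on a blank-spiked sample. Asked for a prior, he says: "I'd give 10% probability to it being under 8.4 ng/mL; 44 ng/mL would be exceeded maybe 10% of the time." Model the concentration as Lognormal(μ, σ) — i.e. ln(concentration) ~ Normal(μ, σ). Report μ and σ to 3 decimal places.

μ ≈ 2.956, σ ≈ 0.646

If T ~ Lognormal(μ,σ) then ln T ~ Normal(μ,σ), so the p-quantile of ln T is μ + z_p·σ.
ln(8.4) = 2.128 and ln(44) = 3.784; z_{0.1} = -1.282, z_{0.9} = 1.282.
σ = (3.784 − 2.128)/(1.282 − (-1.282)) = 0.646.
μ = 2.128 − (-1.282)·0.646 = 2.956.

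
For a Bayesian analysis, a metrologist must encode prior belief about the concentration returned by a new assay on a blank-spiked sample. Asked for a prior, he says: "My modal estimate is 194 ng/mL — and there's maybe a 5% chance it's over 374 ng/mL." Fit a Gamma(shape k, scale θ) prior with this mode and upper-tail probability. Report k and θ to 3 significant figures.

Gamma(k,θ) with k>1 has mode (k−1)θ, so θ = 194/(k−1).
Need P(X < 374) = 0.95 with θ tied to k this way. Start at k = 2, θ = 194: P(X<374) ≈ 0.574.
Too low — raise k to concentrate. Iterating converges to k ≈ 7.45.
Then θ = 194/(7.45−1) ≈ 30.1.

k ≈ 7.45, θ ≈ 30.1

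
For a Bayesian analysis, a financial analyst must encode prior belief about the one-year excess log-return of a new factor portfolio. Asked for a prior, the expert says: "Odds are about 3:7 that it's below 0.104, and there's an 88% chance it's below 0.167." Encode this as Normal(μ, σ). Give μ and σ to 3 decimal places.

For Normal(μ,σ), the p-quantile is μ + z_p·σ. Here z_{0.3} = -0.5244, z_{0.88} = 1.175.
So 0.104 = μ − 0.5244σ and 0.167 = μ + 1.175σ.
Subtracting: σ = (0.167 − 0.104)/(1.175 − (-0.5244)) = 0.037.
Then μ = 0.104 − (-0.5244)·0.037 = 0.123.

μ = 0.123, σ = 0.037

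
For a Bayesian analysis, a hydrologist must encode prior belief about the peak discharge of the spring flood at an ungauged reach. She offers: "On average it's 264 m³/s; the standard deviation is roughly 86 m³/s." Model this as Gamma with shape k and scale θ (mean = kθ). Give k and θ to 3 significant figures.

k ≈ 9.42, θ ≈ 28

For Gamma(k, scale θ): mean = kθ, variance = kθ², so CV = 1/√k.
CV = SD/mean = 86/264 = 0.3258, hence k = 1/CV² = 9.42.
Then θ = mean/k = 264/9.42 = 28.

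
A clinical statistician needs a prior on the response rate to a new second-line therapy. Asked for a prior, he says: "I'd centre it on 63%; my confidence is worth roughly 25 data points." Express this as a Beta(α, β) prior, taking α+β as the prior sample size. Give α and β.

Under the effective-sample-size interpretation, Beta(α, β) has prior mean α/(α+β) and prior sample size α+β.
So α+β = 25 and α/(α+β) = 0.63, giving α = 0.63·25 = 15.75 and β = 25 − 15.75 = 9.25.

α = 15.75, β = 9.25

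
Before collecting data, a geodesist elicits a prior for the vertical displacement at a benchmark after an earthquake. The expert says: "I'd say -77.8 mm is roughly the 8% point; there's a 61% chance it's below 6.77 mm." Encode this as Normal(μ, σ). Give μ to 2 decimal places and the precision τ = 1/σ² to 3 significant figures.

The p-quantile of Normal(μ,σ) is μ + z_p·σ, with z_{0.08} = -1.405 and z_{0.61} = 0.2793.
Eliminate σ: μ = (z₂·x₁ − z₁·x₂)/(z₂ − z₁) = (0.2793·-77.8 − (-1.405)·6.77)/1.684 = -7.25.
Then σ = (x₂ − x₁)/(z₂ − z₁) = (6.77 − -77.8)/1.684 = 50.21.
Precision τ = 1/σ² = 1/50.21² = 0.000397.

μ = -7.25, τ = 0.000397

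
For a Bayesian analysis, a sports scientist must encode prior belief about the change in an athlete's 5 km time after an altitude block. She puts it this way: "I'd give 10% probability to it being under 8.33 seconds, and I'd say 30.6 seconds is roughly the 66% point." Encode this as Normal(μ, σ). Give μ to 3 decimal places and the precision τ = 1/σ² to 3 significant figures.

μ = 25.178, τ = 0.00579

For Normal(μ,σ), the p-quantile is μ + z_p·σ. Here z_{0.1} = -1.282, z_{0.66} = 0.4125.
So 8.33 = μ − 1.282σ and 30.6 = μ + 0.4125σ.
Subtracting: σ = (30.6 − 8.33)/(0.4125 − (-1.282)) = 13.146.
Then μ = 8.33 − (-1.282)·13.146 = 25.178.
Precision τ = 1/σ² = 1/13.15² = 0.00579.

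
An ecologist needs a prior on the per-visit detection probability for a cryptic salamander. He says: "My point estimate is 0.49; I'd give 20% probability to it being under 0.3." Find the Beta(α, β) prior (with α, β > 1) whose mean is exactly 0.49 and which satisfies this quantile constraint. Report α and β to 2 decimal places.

With mean 0.49 fixed, write α = 0.49s, β = 0.51s where s = α+β.
Need P(θ < 0.3) = 0.2 under Beta(0.49s, 0.51s). Normal approximation: (q−m)/√(m(1−m)/s) ≈ z_{0.2} = -0.842, so s ≈ 0.49·0.51·(-0.842)²/(0.3−0.49)² = 4.9.
At s = 4.9: P(θ<0.3) ≈ 0.203. Adjusting to match 0.2 gives s ≈ 5.02.
So α = 0.49·5.02 ≈ 2.46, β = 0.51·5.02 ≈ 2.56.

α ≈ 2.46, β ≈ 2.56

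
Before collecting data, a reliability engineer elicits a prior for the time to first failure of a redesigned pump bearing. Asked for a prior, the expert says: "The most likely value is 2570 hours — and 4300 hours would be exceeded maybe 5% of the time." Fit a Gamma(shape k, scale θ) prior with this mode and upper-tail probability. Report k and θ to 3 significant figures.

Gamma(k,θ) with k>1 has mode (k−1)θ, so θ = 2570/(k−1).
Need P(X < 4300) = 0.95 with θ tied to k this way. Start at k = 2, θ = 2570: P(X<4300) ≈ 0.498.
Too low — raise k to concentrate. Iterating converges to k ≈ 11.5.
Then θ = 2570/(11.5−1) ≈ 244.

k ≈ 11.5, θ ≈ 244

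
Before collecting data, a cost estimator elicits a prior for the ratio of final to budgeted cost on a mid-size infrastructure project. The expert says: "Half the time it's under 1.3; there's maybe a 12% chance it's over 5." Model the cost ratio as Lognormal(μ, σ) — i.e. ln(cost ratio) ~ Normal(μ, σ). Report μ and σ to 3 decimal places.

μ ≈ 0.262, σ ≈ 1.146

If T ~ Lognormal(μ,σ) then ln T ~ Normal(μ,σ), so the p-quantile of ln T is μ + z_p·σ.
ln(1.3) = 0.2624 and ln(5) = 1.609; z_{0.5} = 0, z_{0.88} = 1.175.
σ = (1.609 − 0.2624)/(1.175 − (0)) = 1.146.
μ = 0.2624 − (0)·1.146 = 0.262.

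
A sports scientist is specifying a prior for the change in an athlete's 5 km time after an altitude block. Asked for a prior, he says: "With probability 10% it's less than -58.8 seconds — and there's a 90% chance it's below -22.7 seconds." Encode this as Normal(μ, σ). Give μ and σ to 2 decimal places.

μ = -40.75, σ = 14.08

For Normal(μ,σ), the p-quantile is μ + z_p·σ. Here z_{0.1} = -1.282, z_{0.9} = 1.282.
So -58.8 = μ − 1.282σ and -22.7 = μ + 1.282σ.
Subtracting: σ = (-22.7 − -58.8)/(1.282 − (-1.282)) = 14.08.
Then μ = -58.8 − (-1.282)·14.08 = -40.75.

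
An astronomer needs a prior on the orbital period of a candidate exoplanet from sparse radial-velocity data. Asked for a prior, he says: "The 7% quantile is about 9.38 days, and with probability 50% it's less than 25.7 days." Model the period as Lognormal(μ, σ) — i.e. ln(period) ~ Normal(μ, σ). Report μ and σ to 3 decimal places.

If T ~ Lognormal(μ,σ) then ln T ~ Normal(μ,σ), so the p-quantile of ln T is μ + z_p·σ.
ln(9.38) = 2.239 and ln(25.7) = 3.246; z_{0.07} = -1.476, z_{0.5} = 0.
σ = (3.246 − 2.239)/(0 − (-1.476)) = 0.683.
μ = 2.239 − (-1.476)·0.683 = 3.246.

μ ≈ 3.246, σ ≈ 0.683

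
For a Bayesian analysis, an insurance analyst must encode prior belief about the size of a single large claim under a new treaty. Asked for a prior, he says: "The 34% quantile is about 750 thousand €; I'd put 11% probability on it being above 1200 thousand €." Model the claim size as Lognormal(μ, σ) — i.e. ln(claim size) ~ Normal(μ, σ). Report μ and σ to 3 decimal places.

μ ≈ 6.738, σ ≈ 0.287

If T ~ Lognormal(μ,σ) then ln T ~ Normal(μ,σ), so the p-quantile of ln T is μ + z_p·σ.
ln(750) = 6.62 and ln(1200) = 7.09; z_{0.34} = -0.4125, z_{0.89} = 1.227.
σ = (7.09 − 6.62)/(1.227 − (-0.4125)) = 0.287.
μ = 6.62 − (-0.4125)·0.287 = 6.738.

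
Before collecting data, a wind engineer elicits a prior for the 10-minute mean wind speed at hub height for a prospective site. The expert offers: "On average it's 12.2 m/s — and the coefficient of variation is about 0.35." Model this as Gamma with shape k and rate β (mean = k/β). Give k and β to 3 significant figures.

For Gamma(k, rate β): mean = k/β, variance = k/β², so CV = 1/√k.
CV = 0.35, hence k = 1/CV² = 8.16.
Then β = k/mean = 8.16/12.2 = 0.669.

k ≈ 8.16, β ≈ 0.669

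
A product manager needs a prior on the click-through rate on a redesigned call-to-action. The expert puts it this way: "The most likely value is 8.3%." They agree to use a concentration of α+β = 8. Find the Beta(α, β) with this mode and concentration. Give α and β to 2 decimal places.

α = 1.50, β = 6.50

For α,β > 1 the Beta mode is (α−1)/(α+β−2). With α+β = 8, the mode is (α−1)/6.
Set (α−1)/6 = 0.083 → α = 1 + 0.083·6 = 1.50.
β = 8 − α = 6.50.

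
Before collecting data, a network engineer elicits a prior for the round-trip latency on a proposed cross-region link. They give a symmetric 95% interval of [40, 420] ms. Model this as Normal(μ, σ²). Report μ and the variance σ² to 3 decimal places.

A symmetric 95% interval runs μ ± z·σ with z = 1.96.
Half-width = 190, so σ = 190/1.96 = 96.9406 and σ² = 9397.472.
μ is the interval midpoint, 230.000.

μ = 230.000, σ² = 9397.472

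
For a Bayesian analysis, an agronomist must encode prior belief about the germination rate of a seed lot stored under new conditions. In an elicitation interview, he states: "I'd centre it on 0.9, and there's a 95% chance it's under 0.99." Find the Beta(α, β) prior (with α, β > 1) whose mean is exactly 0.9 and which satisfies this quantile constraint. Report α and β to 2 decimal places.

With mean 0.9 fixed, write α = 0.9s, β = 0.1s where s = α+β.
Need P(θ < 0.99) = 0.95 under Beta(0.9s, 0.1s). Normal approximation: (q−m)/√(m(1−m)/s) ≈ z_{0.95} = 1.64, so s ≈ 0.9·0.1·(1.64)²/(0.99−0.9)² = 30.1.
At s = 30.1: P(θ<0.99) ≈ 0.997. Adjusting to match 0.95 gives s ≈ 13.05.
So α = 0.9·13.05 ≈ 11.74, β = 0.1·13.05 ≈ 1.30.

α ≈ 11.74, β ≈ 1.30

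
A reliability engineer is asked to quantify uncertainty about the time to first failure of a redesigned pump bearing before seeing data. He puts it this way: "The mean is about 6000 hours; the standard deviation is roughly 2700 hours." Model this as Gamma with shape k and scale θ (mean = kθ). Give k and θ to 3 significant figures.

k ≈ 4.94, θ ≈ 1220

For Gamma(k, scale θ): mean = kθ, variance = kθ², so CV = 1/√k.
CV = SD/mean = 2700/6000 = 0.45, hence k = 1/CV² = 4.94.
Then θ = mean/k = 6000/4.94 = 1220.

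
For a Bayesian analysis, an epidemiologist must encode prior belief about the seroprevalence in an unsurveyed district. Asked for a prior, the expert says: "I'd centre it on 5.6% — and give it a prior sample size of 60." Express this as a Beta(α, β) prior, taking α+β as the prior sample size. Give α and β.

α = 3.36, β = 56.64

Under the effective-sample-size interpretation, Beta(α, β) has prior mean α/(α+β) and prior sample size α+β.
So α+β = 60 and α/(α+β) = 0.056, giving α = 0.056·60 = 3.36 and β = 60 − 3.36 = 56.64.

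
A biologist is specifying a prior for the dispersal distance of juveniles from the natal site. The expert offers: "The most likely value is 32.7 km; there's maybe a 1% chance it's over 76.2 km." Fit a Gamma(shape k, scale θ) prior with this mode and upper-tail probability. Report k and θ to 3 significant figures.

k ≈ 7.66, θ ≈ 4.91

Gamma(k,θ) with k>1 has mode (k−1)θ, so θ = 32.7/(k−1).
Need P(X < 76.2) = 0.99 with θ tied to k this way. Start at k = 2, θ = 32.7: P(X<76.2) ≈ 0.676.
Too low — raise k to concentrate. Iterating converges to k ≈ 7.66.
Then θ = 32.7/(7.66−1) ≈ 4.91.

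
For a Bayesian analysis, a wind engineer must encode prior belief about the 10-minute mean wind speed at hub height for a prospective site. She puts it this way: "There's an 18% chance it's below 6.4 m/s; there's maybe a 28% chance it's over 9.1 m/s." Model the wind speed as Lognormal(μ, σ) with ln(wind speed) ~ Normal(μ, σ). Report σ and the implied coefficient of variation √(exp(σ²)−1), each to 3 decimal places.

σ ≈ 0.235, CV ≈ 0.238

If T ~ Lognormal(μ,σ) then ln T ~ Normal(μ,σ), so the p-quantile of ln T is μ + z_p·σ.
ln(6.4) = 1.856 and ln(9.1) = 2.208; z_{0.18} = -0.9154, z_{0.72} = 0.5828.
σ = (2.208 − 1.856)/(0.5828 − (-0.9154)) = 0.235.
μ = 1.856 − (-0.9154)·0.235 = 2.071.
CV = √(exp(σ²)−1) = √(exp(0.0552)−1) = 0.238.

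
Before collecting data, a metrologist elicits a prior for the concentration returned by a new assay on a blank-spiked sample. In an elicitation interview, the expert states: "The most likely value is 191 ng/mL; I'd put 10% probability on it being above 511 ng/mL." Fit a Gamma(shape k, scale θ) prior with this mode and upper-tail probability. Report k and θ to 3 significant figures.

k ≈ 2.98, θ ≈ 96.6

Gamma(k,θ) with k>1 has mode (k−1)θ, so θ = 191/(k−1).
Need P(X < 511) = 0.9 with θ tied to k this way. Start at k = 2, θ = 191: P(X<511) ≈ 0.747.
Too low — raise k to concentrate. Iterating converges to k ≈ 2.98.
Then θ = 191/(2.98−1) ≈ 96.6.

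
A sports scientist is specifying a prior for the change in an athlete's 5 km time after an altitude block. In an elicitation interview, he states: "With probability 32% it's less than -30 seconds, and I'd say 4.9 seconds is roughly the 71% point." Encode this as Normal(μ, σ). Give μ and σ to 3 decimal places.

For Normal(μ,σ), the p-quantile is μ + z_p·σ. Here z_{0.32} = -0.4677, z_{0.71} = 0.5534.
So -30 = μ − 0.4677σ and 4.9 = μ + 0.5534σ.
Subtracting: σ = (4.9 − -30)/(0.5534 − (-0.4677)) = 34.179.
Then μ = -30 − (-0.4677)·34.179 = -14.014.

μ = -14.014, σ = 34.179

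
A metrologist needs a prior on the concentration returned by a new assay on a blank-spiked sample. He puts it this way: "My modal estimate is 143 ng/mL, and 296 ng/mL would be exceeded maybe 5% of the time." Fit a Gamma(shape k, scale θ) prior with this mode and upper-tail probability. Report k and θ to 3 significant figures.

Gamma(k,θ) with k>1 has mode (k−1)θ, so θ = 143/(k−1).
Need P(X < 296) = 0.95 with θ tied to k this way. Start at k = 2, θ = 143: P(X<296) ≈ 0.613.
Too low — raise k to concentrate. Iterating converges to k ≈ 6.22.
Then θ = 143/(6.22−1) ≈ 27.4.

k ≈ 6.22, θ ≈ 27.4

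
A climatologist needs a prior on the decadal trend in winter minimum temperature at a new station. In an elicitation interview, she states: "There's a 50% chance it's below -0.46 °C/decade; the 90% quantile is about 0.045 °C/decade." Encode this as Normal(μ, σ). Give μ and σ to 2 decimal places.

The p-quantile of Normal(μ,σ) is μ + z_p·σ, with z_{0.5} = 0 and z_{0.9} = 1.282.
Eliminate σ: μ = (z₂·x₁ − z₁·x₂)/(z₂ − z₁) = (1.282·-0.46 − (0)·0.045)/1.282 = -0.46.
Then σ = (x₂ − x₁)/(z₂ − z₁) = (0.045 − -0.46)/1.282 = 0.39.

μ = -0.46, σ = 0.39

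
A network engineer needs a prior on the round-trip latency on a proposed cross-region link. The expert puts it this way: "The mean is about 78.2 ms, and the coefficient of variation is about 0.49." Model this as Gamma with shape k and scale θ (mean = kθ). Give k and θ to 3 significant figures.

k ≈ 4.16, θ ≈ 18.8

For Gamma(k, scale θ): mean = kθ, variance = kθ², so CV = 1/√k.
CV = 0.49, hence k = 1/CV² = 4.16.
Then θ = mean/k = 78.2/4.16 = 18.8.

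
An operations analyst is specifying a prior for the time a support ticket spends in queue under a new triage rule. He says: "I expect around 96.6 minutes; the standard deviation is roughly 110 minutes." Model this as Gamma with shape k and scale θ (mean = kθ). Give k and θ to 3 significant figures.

For Gamma(k, scale θ): mean = kθ, variance = kθ², so CV = 1/√k.
CV = SD/mean = 110/96.6 = 1.139, hence k = 1/CV² = 0.771.
Then θ = mean/k = 96.6/0.771 = 125.

k ≈ 0.771, θ ≈ 125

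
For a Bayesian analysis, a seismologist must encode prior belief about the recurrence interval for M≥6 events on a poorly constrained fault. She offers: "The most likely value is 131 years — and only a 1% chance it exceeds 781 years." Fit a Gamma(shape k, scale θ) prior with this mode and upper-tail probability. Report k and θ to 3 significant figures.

Gamma(k,θ) with k>1 has mode (k−1)θ, so θ = 131/(k−1).
Need P(X < 781) = 0.99 with θ tied to k this way. Start at k = 2, θ = 131: P(X<781) ≈ 0.982.
Too low — raise k to concentrate. Iterating converges to k ≈ 2.16.
Then θ = 131/(2.16−1) ≈ 113.

k ≈ 2.16, θ ≈ 113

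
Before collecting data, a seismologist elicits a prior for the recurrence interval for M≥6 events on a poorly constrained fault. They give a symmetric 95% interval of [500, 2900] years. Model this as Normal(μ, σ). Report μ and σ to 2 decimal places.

μ = 1700.00, σ = 612.26

A symmetric 95% interval runs μ ± z·σ with z = 1.96.
Half-width = 1200, so σ = 1200/1.96 = 612.26.
μ is the interval midpoint, 1700.00.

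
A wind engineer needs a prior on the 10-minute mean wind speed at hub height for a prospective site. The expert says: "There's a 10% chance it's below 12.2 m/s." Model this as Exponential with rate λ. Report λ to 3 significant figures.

P(T < 12.2) = 1 − e^(−λ·12.2) = 0.1, so λ = −ln(1−0.1)/12.2 = −ln(0.9)/12.2 = 0.00864.

λ ≈ 0.00864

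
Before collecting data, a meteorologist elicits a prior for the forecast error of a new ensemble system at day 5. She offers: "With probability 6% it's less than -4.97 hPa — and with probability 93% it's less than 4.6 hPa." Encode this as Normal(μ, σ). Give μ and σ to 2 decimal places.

For Normal(μ,σ), the p-quantile is μ + z_p·σ. Here z_{0.06} = -1.555, z_{0.93} = 1.476.
So -4.97 = μ − 1.555σ and 4.6 = μ + 1.476σ.
Subtracting: σ = (4.6 − -4.97)/(1.476 − (-1.555)) = 3.16.
Then μ = -4.97 − (-1.555)·3.16 = -0.06.

μ = -0.06, σ = 3.16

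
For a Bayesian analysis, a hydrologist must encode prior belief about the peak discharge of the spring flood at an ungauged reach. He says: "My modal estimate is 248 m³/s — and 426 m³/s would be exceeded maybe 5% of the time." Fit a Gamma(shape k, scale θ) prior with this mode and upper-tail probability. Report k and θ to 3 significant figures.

Gamma(k,θ) with k>1 has mode (k−1)θ, so θ = 248/(k−1).
Need P(X < 426) = 0.95 with θ tied to k this way. Start at k = 2, θ = 248: P(X<426) ≈ 0.512.
Too low — raise k to concentrate. Iterating converges to k ≈ 10.5.
Then θ = 248/(10.5−1) ≈ 26.

k ≈ 10.5, θ ≈ 26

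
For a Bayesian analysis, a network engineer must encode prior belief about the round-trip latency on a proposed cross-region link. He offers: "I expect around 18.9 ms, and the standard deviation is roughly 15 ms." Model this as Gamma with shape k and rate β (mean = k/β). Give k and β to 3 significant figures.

k ≈ 1.59, β ≈ 0.084

For Gamma(k, rate β): mean = k/β, variance = k/β², so CV = 1/√k.
CV = SD/mean = 15/18.9 = 0.7937, hence k = 1/CV² = 1.59.
Then β = k/mean = 1.59/18.9 = 0.084.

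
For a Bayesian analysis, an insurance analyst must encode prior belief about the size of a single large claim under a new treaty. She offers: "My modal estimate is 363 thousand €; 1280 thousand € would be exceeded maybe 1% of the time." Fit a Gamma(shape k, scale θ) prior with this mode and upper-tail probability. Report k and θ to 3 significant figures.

k ≈ 3.72, θ ≈ 133

Gamma(k,θ) with k>1 has mode (k−1)θ, so θ = 363/(k−1).
Need P(X < 1280) = 0.99 with θ tied to k this way. Start at k = 2, θ = 363: P(X<1280) ≈ 0.867.
Too low — raise k to concentrate. Iterating converges to k ≈ 3.72.
Then θ = 363/(3.72−1) ≈ 133.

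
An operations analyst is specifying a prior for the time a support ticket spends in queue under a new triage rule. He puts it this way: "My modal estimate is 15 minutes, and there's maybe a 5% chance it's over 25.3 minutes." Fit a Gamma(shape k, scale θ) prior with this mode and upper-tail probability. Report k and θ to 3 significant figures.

Gamma(k,θ) with k>1 has mode (k−1)θ, so θ = 15/(k−1).
Need P(X < 25.3) = 0.95 with θ tied to k this way. Start at k = 2, θ = 15: P(X<25.3) ≈ 0.503.
Too low — raise k to concentrate. Iterating converges to k ≈ 11.2.
Then θ = 15/(11.2−1) ≈ 1.47.

k ≈ 11.2, θ ≈ 1.47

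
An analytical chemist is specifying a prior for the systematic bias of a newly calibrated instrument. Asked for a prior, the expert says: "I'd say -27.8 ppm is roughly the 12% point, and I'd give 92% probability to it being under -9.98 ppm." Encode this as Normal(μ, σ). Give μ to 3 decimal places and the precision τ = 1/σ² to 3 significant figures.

μ = -19.685, τ = 0.021

The p-quantile of Normal(μ,σ) is μ + z_p·σ, with z_{0.12} = -1.175 and z_{0.92} = 1.405.
Eliminate σ: μ = (z₂·x₁ − z₁·x₂)/(z₂ − z₁) = (1.405·-27.8 − (-1.175)·-9.98)/2.58 = -19.685.
Then σ = (x₂ − x₁)/(z₂ − z₁) = (-9.98 − -27.8)/2.58 = 6.907.
Precision τ = 1/σ² = 1/6.907² = 0.021.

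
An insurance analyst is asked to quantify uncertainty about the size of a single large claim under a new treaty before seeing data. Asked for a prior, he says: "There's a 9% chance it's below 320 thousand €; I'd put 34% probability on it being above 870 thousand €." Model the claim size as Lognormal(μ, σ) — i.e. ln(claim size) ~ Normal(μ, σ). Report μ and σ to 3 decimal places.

If T ~ Lognormal(μ,σ) then ln T ~ Normal(μ,σ), so the p-quantile of ln T is μ + z_p·σ.
ln(320) = 5.768 and ln(870) = 6.768; z_{0.09} = -1.341, z_{0.66} = 0.4125.
σ = (6.768 − 5.768)/(0.4125 − (-1.341)) = 0.570.
μ = 5.768 − (-1.341)·0.570 = 6.533.

μ ≈ 6.533, σ ≈ 0.570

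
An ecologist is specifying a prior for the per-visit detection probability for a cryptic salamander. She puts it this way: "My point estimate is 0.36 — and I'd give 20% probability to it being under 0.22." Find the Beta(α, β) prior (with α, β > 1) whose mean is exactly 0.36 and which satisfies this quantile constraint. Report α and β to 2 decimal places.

With mean 0.36 fixed, write α = 0.36s, β = 0.64s where s = α+β.
Need P(θ < 0.22) = 0.2 under Beta(0.36s, 0.64s). Normal approximation: (q−m)/√(m(1−m)/s) ≈ z_{0.2} = -0.842, so s ≈ 0.36·0.64·(-0.842)²/(0.22−0.36)² = 8.3.
At s = 8.3: P(θ<0.22) ≈ 0.205. Adjusting to match 0.2 gives s ≈ 8.64.
So α = 0.36·8.64 ≈ 3.11, β = 0.64·8.64 ≈ 5.53.

α ≈ 3.11, β ≈ 5.53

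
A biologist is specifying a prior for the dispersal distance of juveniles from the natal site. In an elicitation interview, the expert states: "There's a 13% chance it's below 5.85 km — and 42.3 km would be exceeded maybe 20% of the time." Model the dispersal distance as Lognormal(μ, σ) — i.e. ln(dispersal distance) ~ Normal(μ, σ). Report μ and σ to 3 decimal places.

μ ≈ 2.899, σ ≈ 1.005

If T ~ Lognormal(μ,σ) then ln T ~ Normal(μ,σ), so the p-quantile of ln T is μ + z_p·σ.
ln(5.85) = 1.766 and ln(42.3) = 3.745; z_{0.13} = -1.126, z_{0.8} = 0.8416.
σ = (3.745 − 1.766)/(0.8416 − (-1.126)) = 1.005.
μ = 1.766 − (-1.126)·1.005 = 2.899.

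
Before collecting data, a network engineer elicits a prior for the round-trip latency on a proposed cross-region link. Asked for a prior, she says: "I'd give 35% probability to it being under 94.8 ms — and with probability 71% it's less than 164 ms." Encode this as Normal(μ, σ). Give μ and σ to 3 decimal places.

The p-quantile of Normal(μ,σ) is μ + z_p·σ, with z_{0.35} = -0.3853 and z_{0.71} = 0.5534.
Eliminate σ: μ = (z₂·x₁ − z₁·x₂)/(z₂ − z₁) = (0.5534·94.8 − (-0.3853)·164)/0.9387 = 123.205.
Then σ = (x₂ − x₁)/(z₂ − z₁) = (164 − 94.8)/0.9387 = 73.719.

μ = 123.205, σ = 73.719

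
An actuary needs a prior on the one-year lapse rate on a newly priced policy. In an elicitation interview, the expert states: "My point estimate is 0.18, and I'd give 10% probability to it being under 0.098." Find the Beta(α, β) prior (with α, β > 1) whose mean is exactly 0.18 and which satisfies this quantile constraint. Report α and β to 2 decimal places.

α ≈ 5.60, β ≈ 25.53

With mean 0.18 fixed, write α = 0.18s, β = 0.82s where s = α+β.
Need P(θ < 0.098) = 0.1 under Beta(0.18s, 0.82s). Normal approximation: (q−m)/√(m(1−m)/s) ≈ z_{0.1} = -1.28, so s ≈ 0.18·0.82·(-1.28)²/(0.098−0.18)² = 36.1.
At s = 36.1: P(θ<0.098) ≈ 0.081. Adjusting to match 0.1 gives s ≈ 31.13.
So α = 0.18·31.13 ≈ 5.60, β = 0.82·31.13 ≈ 25.53.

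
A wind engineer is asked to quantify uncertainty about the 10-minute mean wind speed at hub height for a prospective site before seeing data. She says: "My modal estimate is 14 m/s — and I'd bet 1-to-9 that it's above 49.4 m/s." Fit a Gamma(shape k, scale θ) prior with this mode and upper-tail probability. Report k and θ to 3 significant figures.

k ≈ 2.18, θ ≈ 11.9

Gamma(k,θ) with k>1 has mode (k−1)θ, so θ = 14/(k−1).
Need P(X < 49.4) = 0.9 with θ tied to k this way. Start at k = 2, θ = 14: P(X<49.4) ≈ 0.867.
Too low — raise k to concentrate. Iterating converges to k ≈ 2.18.
Then θ = 14/(2.18−1) ≈ 11.9.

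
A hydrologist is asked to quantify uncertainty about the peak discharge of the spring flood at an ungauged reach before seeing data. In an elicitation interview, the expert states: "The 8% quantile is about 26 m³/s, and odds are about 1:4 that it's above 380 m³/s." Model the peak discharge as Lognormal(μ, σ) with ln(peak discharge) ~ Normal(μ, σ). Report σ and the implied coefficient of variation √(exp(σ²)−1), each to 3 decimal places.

σ ≈ 1.194, CV ≈ 1.777

If T ~ Lognormal(μ,σ) then ln T ~ Normal(μ,σ), so the p-quantile of ln T is μ + z_p·σ.
ln(26) = 3.258 and ln(380) = 5.94; z_{0.08} = -1.405, z_{0.8} = 0.8416.
σ = (5.94 − 3.258)/(0.8416 − (-1.405)) = 1.194.
μ = 3.258 − (-1.405)·1.194 = 4.935.
CV = √(exp(σ²)−1) = √(exp(1.4251)−1) = 1.777.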